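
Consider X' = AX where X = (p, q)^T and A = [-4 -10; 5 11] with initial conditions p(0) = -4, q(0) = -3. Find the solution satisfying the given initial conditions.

p(t) = 10e^(6t) - 14e^(t), q(t) = -10e^(6t) + 7e^(t)

Coefficient matrix A = [[-4, -10], [5, 11]].
Characteristic polynomial det(A - λI) = λ^2 - 7λ + 6 = 0.
Eigenvalues λ = 6, 1.
For λ=6: (A-λI) row 1 is [-10, -10], so an eigenvector is (1, -1).
For λ=1: (A-λI) row 1 is [-5, -10], so an eigenvector is (-2, 1).
General solution: K_1e^(6t)(1,-1) + K_2e^(t)(-2,1).
Applying p(0)=-4, q(0)=-3 gives K_1=10, K_2=7.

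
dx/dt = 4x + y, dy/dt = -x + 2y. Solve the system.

Coefficient matrix A = [[4, 1], [-1, 2]].
Characteristic polynomial det(A - λI) = λ^2 - 6λ + 9 = 0.
Single eigenvalue λ = 3 with algebraic multiplicity 2.
Eigenvector v = (-1,1); generalized eigenvector w with (A-λI)w=v is (-3,2).
General solution: e^(3t)[c_1·v + c_2·(t·v + w)].

x(t) = -c_1e^(3t) - c_2te^(3t) - 3c_2e^(3t), y(t) = c_1e^(3t) + c_2te^(3t) + 2c_2e^(3t)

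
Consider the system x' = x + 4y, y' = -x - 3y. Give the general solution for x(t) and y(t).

x(t) = -2C_1e^(-t) - 2C_2te^(-t) + C_2e^(-t), y(t) = C_1e^(-t) + C_2te^(-t) - C_2e^(-t)

Coefficient matrix A = [[1, 4], [-1, -3]].
Characteristic polynomial det(A - λI) = λ^2 + 2λ + 1 = 0.
Single eigenvalue λ = -1 with algebraic multiplicity 2.
Eigenvector v = (-2,1); generalized eigenvector w with (A-λI)w=v is (1,-1).
General solution: e^(-t)[C_1·v + C_2·(t·v + w)].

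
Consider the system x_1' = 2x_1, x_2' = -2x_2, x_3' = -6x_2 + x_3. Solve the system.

Coefficient matrix A = [[2, 0, 0], [0, -2, 0], [0, -6, 1]].
det(A - λI) = 0 gives eigenvalues λ = 1, -2, 2.
For λ=1: eigenvector (0,0,-1).
For λ=-2: eigenvector (0,1,2).
For λ=2: eigenvector (1,0,0).
General solution: c_1e^(t)(0,0,-1) + c_2e^(-2t)(0,1,2) + c_3e^(2t)(1,0,0).

x_1(t) = c_3e^(2t), x_2(t) = c_2e^(-2t), x_3(t) = -c_1e^(t) + 2c_2e^(-2t)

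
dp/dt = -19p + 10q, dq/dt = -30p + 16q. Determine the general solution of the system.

Coefficient matrix A = [[-19, 10], [-30, 16]].
Characteristic polynomial det(A - λI) = λ^2 + 3λ - 4 = 0.
Eigenvalues λ = 1, -4.
For λ=1: (A-λI) row 1 is [-20, 10], so an eigenvector is (-1, -2).
For λ=-4: (A-λI) row 1 is [-15, 10], so an eigenvector is (2, 3).
General solution: K_1e^(t)(-1,-2) + K_2e^(-4t)(2,3).

p(t) = -K_1e^(t) + 2K_2e^(-4t), q(t) = -2K_1e^(t) + 3K_2e^(-4t)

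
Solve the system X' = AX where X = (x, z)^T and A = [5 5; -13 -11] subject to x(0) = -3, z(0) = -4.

x(t) = -44e^(-3t)sin(t) - 3e^(-3t)cos(t), z(t) = 71e^(-3t)sin(t) - 4e^(-3t)cos(t)

Coefficient matrix A = [[5, 5], [-13, -11]].
Characteristic polynomial det(A - λI) = λ^2 + 6λ + 10 = 0.
Eigenvalues λ = -3 ± i (complex conjugate pair).
For λ=-3+i: an eigenvector is (1,-2) - i(-2,3) = (1 + 2i, -2 - 3i).
A real fundamental pair from Re and Im of e^((-3+i)t)v: X_1 = e^(-3t)(cos(t)·(1,-2) + sin(t)·(-2,3)), X_2 = e^(-3t)(sin(t)·(1,-2) - cos(t)·(-2,3)).
General solution: c_1X_1 + c_2X_2.
Applying x(0)=-3, z(0)=-4 gives c_1=17, c_2=-10.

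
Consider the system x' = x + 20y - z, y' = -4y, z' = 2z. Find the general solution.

x(t) = K_1e^(t) - 4K_2e^(-4t) - K_3e^(2t), y(t) = K_2e^(-4t), z(t) = K_3e^(2t)

Coefficient matrix A = [[1, 20, -1], [0, -4, 0], [0, 0, 2]].
det(A - λI) = 0 gives eigenvalues λ = 1, -4, 2.
For λ=1: eigenvector (1,0,0).
For λ=-4: eigenvector (-4,1,0).
For λ=2: eigenvector (-1,0,1).
General solution: K_1e^(t)(1,0,0) + K_2e^(-4t)(-4,1,0) + K_3e^(2t)(-1,0,1).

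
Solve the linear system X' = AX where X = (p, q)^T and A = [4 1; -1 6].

p(t) = -c_1e^(5t) - c_2te^(5t) + c_2e^(5t), q(t) = -c_1e^(5t) - c_2te^(5t)

Coefficient matrix A = [[4, 1], [-1, 6]].
Characteristic polynomial det(A - λI) = λ^2 - 10λ + 25 = 0.
Single eigenvalue λ = 5 with algebraic multiplicity 2.
Eigenvector v = (-1,-1); generalized eigenvector w with (A-λI)w=v is (1,0).
General solution: e^(5t)[c_1·v + c_2·(t·v + w)].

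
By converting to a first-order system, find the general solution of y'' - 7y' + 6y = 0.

Let x_1 = y, x_2 = y'. Then x_1' = x_2 and x_2' = -6x_1 + 7x_2.
A = [[0,1],[-6,7]]; det(A-λI) = λ^2 - 7λ + 6.
Eigenvalues λ = 1, 6 with eigenvectors (1,1), (1,6).

y(t) = C_1e^(t) + C_2e^(6t)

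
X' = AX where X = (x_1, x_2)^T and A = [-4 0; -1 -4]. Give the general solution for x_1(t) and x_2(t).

x_1(t) = c_2e^(-4t), x_2(t) = -c_1e^(-4t) - c_2te^(-4t) + 3c_2e^(-4t)

Coefficient matrix A = [[-4, 0], [-1, -4]].
Characteristic polynomial det(A - λI) = λ^2 + 8λ + 16 = 0.
Single eigenvalue λ = -4 with algebraic multiplicity 2.
Eigenvector v = (0,-1); generalized eigenvector w with (A-λI)w=v is (1,3).
General solution: e^(-4t)[c_1·v + c_2·(t·v + w)].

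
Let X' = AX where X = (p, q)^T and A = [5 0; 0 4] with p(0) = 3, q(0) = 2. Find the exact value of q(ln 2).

A = [[5,0],[0,4]]; eigenvalues λ = 4, 5.
Eigenvectors: (0,1) for λ=4, (-1,0) for λ=5.
From the initial condition, c_1 = 2, c_2 = -3.
q(ln 2) = (2)(2^4)(1) + (-3)(2^5)(0) = 32.

32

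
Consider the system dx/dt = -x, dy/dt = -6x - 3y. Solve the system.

x(t) = -C_1e^(-t), y(t) = 3C_1e^(-t) + C_2e^(-3t)

Coefficient matrix A = [[-1, 0], [-6, -3]].
Characteristic polynomial det(A - λI) = λ^2 + 4λ + 3 = 0.
Eigenvalues λ = -1, -3.
For λ=-1: (A-λI) row 2 is [-6, -2], so an eigenvector is (-1, 3).
For λ=-3: (A-λI) row 1 is [2, 0], so an eigenvector is (0, 1).
General solution: C_1e^(-t)(-1,3) + C_2e^(-3t)(0,1).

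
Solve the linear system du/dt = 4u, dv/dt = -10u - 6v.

Coefficient matrix A = [[4, 0], [-10, -6]].
Characteristic polynomial det(A - λI) = λ^2 + 2λ - 24 = 0.
Eigenvalues λ = 4, -6.
For λ=4: (A-λI) row 2 is [-10, -10], so an eigenvector is (-1, 1).
For λ=-6: (A-λI) row 1 is [10, 0], so an eigenvector is (0, 1).
General solution: c_1e^(4t)(-1,1) + c_2e^(-6t)(0,1).

u(t) = -c_1e^(4t), v(t) = c_1e^(4t) + c_2e^(-6t)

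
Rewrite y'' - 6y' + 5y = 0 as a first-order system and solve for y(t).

y(t) = C_1e^(t) + C_2e^(5t)

Let x_1 = y, x_2 = y'. Then x_1' = x_2 and x_2' = -5x_1 + 6x_2.
A = [[0,1],[-5,6]]; det(A-λI) = λ^2 - 6λ + 5.
Eigenvalues λ = 1, 5 with eigenvectors (1,1), (1,5).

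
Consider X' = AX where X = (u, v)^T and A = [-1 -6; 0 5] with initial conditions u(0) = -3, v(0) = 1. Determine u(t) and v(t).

Coefficient matrix A = [[-1, -6], [0, 5]].
Characteristic polynomial det(A - λI) = λ^2 - 4λ - 5 = 0.
Eigenvalues λ = 5, -1.
For λ=5: (A-λI) row 1 is [-6, -6], so an eigenvector is (1, -1).
For λ=-1: (A-λI) row 1 is [0, -6], so an eigenvector is (-1, 0).
General solution: C_1e^(5t)(1,-1) + C_2e^(-t)(-1,0).
Applying u(0)=-3, v(0)=1 gives C_1=-1, C_2=2.

u(t) = -e^(5t) - 2e^(-t), v(t) = e^(5t)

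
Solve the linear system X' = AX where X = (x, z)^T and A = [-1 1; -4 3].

Coefficient matrix A = [[-1, 1], [-4, 3]].
Characteristic polynomial det(A - λI) = λ^2 - 2λ + 1 = 0.
Single eigenvalue λ = 1 with algebraic multiplicity 2.
Eigenvector v = (1,2); generalized eigenvector w with (A-λI)w=v is (-1,-1).
General solution: e^(t)[c_1·v + c_2·(t·v + w)].

x(t) = c_1e^(t) + c_2te^(t) - c_2e^(t), z(t) = 2c_1e^(t) + 2c_2te^(t) - c_2e^(t)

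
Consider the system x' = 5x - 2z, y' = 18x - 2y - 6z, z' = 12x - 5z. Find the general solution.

x(t) = C_1e^(t) + C_3e^(-t), y(t) = 2C_1e^(t) + C_2e^(-2t), z(t) = 2C_1e^(t) + 3C_3e^(-t)

Coefficient matrix A = [[5, 0, -2], [18, -2, -6], [12, 0, -5]].
det(A - λI) = 0 gives eigenvalues λ = 1, -2, -1.
For λ=1: eigenvector (1,2,2).
For λ=-2: eigenvector (0,1,0).
For λ=-1: eigenvector (1,0,3).
General solution: C_1e^(t)(1,2,2) + C_2e^(-2t)(0,1,0) + C_3e^(-t)(1,0,3).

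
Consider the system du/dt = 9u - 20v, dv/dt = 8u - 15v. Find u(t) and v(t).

Coefficient matrix A = [[9, -20], [8, -15]].
Characteristic polynomial det(A - λI) = λ^2 + 6λ + 25 = 0.
Eigenvalues λ = -3 ± 4i (complex conjugate pair).
For λ=-3+4i: an eigenvector is (2,1) - i(1,1) = (2 - i, 1 - i).
A real fundamental pair from Re and Im of e^((-3+4i)t)v: X_1 = e^(-3t)(cos(4t)·(2,1) + sin(4t)·(1,1)), X_2 = e^(-3t)(sin(4t)·(2,1) - cos(4t)·(1,1)).
General solution: C_1X_1 + C_2X_2.

u(t) = C_1e^(-3t)sin(4t) + 2C_1e^(-3t)cos(4t) + 2C_2e^(-3t)sin(4t) - C_2e^(-3t)cos(4t), v(t) = C_1e^(-3t)sin(4t) + C_1e^(-3t)cos(4t) + C_2e^(-3t)sin(4t) - C_2e^(-3t)cos(4t)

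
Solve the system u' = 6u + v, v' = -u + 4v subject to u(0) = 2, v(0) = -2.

u(t) = 2e^(5t), v(t) = -2e^(5t)

Coefficient matrix A = [[6, 1], [-1, 4]].
Characteristic polynomial det(A - λI) = λ^2 - 10λ + 25 = 0.
Single eigenvalue λ = 5 with algebraic multiplicity 2.
Eigenvector v = (-1,1); generalized eigenvector w with (A-λI)w=v is (2,-3).
General solution: e^(5t)[C_1·v + C_2·(t·v + w)].
Applying u(0)=2, v(0)=-2 gives C_1=-2, C_2=0.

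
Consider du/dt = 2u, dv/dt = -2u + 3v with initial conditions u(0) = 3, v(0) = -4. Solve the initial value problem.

u(t) = 3e^(2t), v(t) = -10e^(3t) + 6e^(2t)

Coefficient matrix A = [[2, 0], [-2, 3]].
Characteristic polynomial det(A - λI) = λ^2 - 5λ + 6 = 0.
Eigenvalues λ = 3, 2.
For λ=3: (A-λI) row 1 is [-1, 0], so an eigenvector is (0, -1).
For λ=2: (A-λI) row 2 is [-2, 1], so an eigenvector is (1, 2).
General solution: K_1e^(3t)(0,-1) + K_2e^(2t)(1,2).
Applying u(0)=3, v(0)=-4 gives K_1=10, K_2=3.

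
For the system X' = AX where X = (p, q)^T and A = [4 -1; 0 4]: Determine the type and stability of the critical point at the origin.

unstable improper node

A = [[4,-1],[0,4]]; det(A-λI) = λ^2 - 8λ + 16.
repeated λ = 4 with a single eigenvector.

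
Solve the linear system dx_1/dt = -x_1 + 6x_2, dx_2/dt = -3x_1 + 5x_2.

Coefficient matrix A = [[-1, 6], [-3, 5]].
Characteristic polynomial det(A - λI) = λ^2 - 4λ + 13 = 0.
Eigenvalues λ = 2 ± 3i (complex conjugate pair).
For λ=2+3i: an eigenvector is (1,0) - i(-1,-1) = (1 + i, 0 + i).
A real fundamental pair from Re and Im of e^((2+3i)t)v: X_1 = e^(2t)(cos(3t)·(1,0) + sin(3t)·(-1,-1)), X_2 = e^(2t)(sin(3t)·(1,0) - cos(3t)·(-1,-1)).
General solution: C_1X_1 + C_2X_2.

x_1(t) = -C_1e^(2t)sin(3t) + C_1e^(2t)cos(3t) + C_2e^(2t)sin(3t) + C_2e^(2t)cos(3t), x_2(t) = -C_1e^(2t)sin(3t) + C_2e^(2t)cos(3t)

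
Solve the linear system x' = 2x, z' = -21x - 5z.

Coefficient matrix A = [[2, 0], [-21, -5]].
Characteristic polynomial det(A - λI) = λ^2 + 3λ - 10 = 0.
Eigenvalues λ = -5, 2.
For λ=-5: (A-λI) row 1 is [7, 0], so an eigenvector is (0, 1).
For λ=2: (A-λI) row 2 is [-21, -7], so an eigenvector is (1, -3).
General solution: C_1e^(-5t)(0,1) + C_2e^(2t)(1,-3).

x(t) = C_2e^(2t), z(t) = C_1e^(-5t) - 3C_2e^(2t)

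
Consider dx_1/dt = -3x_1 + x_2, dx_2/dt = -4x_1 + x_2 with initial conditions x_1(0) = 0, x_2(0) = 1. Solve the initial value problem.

Coefficient matrix A = [[-3, 1], [-4, 1]].
Characteristic polynomial det(A - λI) = λ^2 + 2λ + 1 = 0.
Single eigenvalue λ = -1 with algebraic multiplicity 2.
Eigenvector v = (1,2); generalized eigenvector w with (A-λI)w=v is (-1,-1).
General solution: e^(-t)[c_1·v + c_2·(t·v + w)].
Applying x_1(0)=0, x_2(0)=1 gives c_1=1, c_2=1.

x_1(t) = te^(-t), x_2(t) = 2te^(-t) + e^(-t)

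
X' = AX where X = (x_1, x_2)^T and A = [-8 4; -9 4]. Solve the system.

x_1(t) = -2C_1e^(-2t) - 2C_2te^(-2t) - C_2e^(-2t), x_2(t) = -3C_1e^(-2t) - 3C_2te^(-2t) - 2C_2e^(-2t)

Coefficient matrix A = [[-8, 4], [-9, 4]].
Characteristic polynomial det(A - λI) = λ^2 + 4λ + 4 = 0.
Single eigenvalue λ = -2 with algebraic multiplicity 2.
Eigenvector v = (-2,-3); generalized eigenvector w with (A-λI)w=v is (-1,-2).
General solution: e^(-2t)[C_1·v + C_2·(t·v + w)].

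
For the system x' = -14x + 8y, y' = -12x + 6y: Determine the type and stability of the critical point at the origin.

A = [[-14,8],[-12,6]]; det(A-λI) = λ^2 + 8λ + 12.
λ = -2, -6: both negative.

stable node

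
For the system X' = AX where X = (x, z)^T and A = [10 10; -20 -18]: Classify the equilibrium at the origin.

A = [[10,10],[-20,-18]]; det(A-λI) = λ^2 + 8λ + 20.
λ = -4 ± 2i: negative real part.

stable spiral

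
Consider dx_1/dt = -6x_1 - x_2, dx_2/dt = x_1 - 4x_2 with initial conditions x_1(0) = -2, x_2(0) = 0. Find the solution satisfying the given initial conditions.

Coefficient matrix A = [[-6, -1], [1, -4]].
Characteristic polynomial det(A - λI) = λ^2 + 10λ + 25 = 0.
Single eigenvalue λ = -5 with algebraic multiplicity 2.
Eigenvector v = (1,-1); generalized eigenvector w with (A-λI)w=v is (2,-3).
General solution: e^(-5t)[C_1·v + C_2·(t·v + w)].
Applying x_1(0)=-2, x_2(0)=0 gives C_1=-6, C_2=2.

x_1(t) = 2te^(-5t) - 2e^(-5t), x_2(t) = -2te^(-5t)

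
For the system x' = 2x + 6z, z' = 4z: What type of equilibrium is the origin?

A = [[2,6],[0,4]]; det(A-λI) = λ^2 - 6λ + 8.
λ = 2, 4: both positive.

unstable node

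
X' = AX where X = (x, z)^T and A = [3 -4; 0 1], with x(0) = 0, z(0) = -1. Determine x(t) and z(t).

x(t) = 2e^(3t) - 2e^(t), z(t) = -e^(t)

Coefficient matrix A = [[3, -4], [0, 1]].
Characteristic polynomial det(A - λI) = λ^2 - 4λ + 3 = 0.
Eigenvalues λ = 3, 1.
For λ=3: (A-λI) row 1 is [0, -4], so an eigenvector is (-1, 0).
For λ=1: (A-λI) row 1 is [2, -4], so an eigenvector is (-2, -1).
General solution: C_1e^(3t)(-1,0) + C_2e^(t)(-2,-1).
Applying x(0)=0, z(0)=-1 gives C_1=-2, C_2=1.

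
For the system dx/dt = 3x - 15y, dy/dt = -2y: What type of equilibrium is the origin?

saddle

A = [[3,-15],[0,-2]]; det(A-λI) = λ^2 - λ - 6.
λ = -2, 3: opposite signs.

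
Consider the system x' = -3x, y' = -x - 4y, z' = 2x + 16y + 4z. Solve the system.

x(t) = K_3e^(-3t), y(t) = K_2e^(-4t) - K_3e^(-3t), z(t) = K_1e^(4t) - 2K_2e^(-4t) + 2K_3e^(-3t)

Coefficient matrix A = [[-3, 0, 0], [-1, -4, 0], [2, 16, 4]].
det(A - λI) = 0 gives eigenvalues λ = 4, -4, -3.
For λ=4: eigenvector (0,0,1).
For λ=-4: eigenvector (0,1,-2).
For λ=-3: eigenvector (1,-1,2).
General solution: K_1e^(4t)(0,0,1) + K_2e^(-4t)(0,1,-2) + K_3e^(-3t)(1,-1,2).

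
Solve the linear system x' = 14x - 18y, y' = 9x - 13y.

x(t) = 2K_1e^(5t) + K_2e^(-4t), y(t) = K_1e^(5t) + K_2e^(-4t)

Coefficient matrix A = [[14, -18], [9, -13]].
Characteristic polynomial det(A - λI) = λ^2 - λ - 20 = 0.
Eigenvalues λ = 5, -4.
For λ=5: (A-λI) row 1 is [9, -18], so an eigenvector is (2, 1).
For λ=-4: (A-λI) row 1 is [18, -18], so an eigenvector is (1, 1).
General solution: K_1e^(5t)(2,1) + K_2e^(-4t)(1,1).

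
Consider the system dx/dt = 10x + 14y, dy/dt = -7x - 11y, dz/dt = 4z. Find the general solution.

x(t) = -2c_2e^(3t) - c_3e^(-4t), y(t) = c_2e^(3t) + c_3e^(-4t), z(t) = c_1e^(4t)

Coefficient matrix A = [[10, 14, 0], [-7, -11, 0], [0, 0, 4]].
det(A - λI) = 0 gives eigenvalues λ = 4, 3, -4.
For λ=4: eigenvector (0,0,1).
For λ=3: eigenvector (-2,1,0).
For λ=-4: eigenvector (-1,1,0).
General solution: c_1e^(4t)(0,0,1) + c_2e^(3t)(-2,1,0) + c_3e^(-4t)(-1,1,0).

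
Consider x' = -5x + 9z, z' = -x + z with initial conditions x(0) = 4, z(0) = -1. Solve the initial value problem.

Coefficient matrix A = [[-5, 9], [-1, 1]].
Characteristic polynomial det(A - λI) = λ^2 + 4λ + 4 = 0.
Single eigenvalue λ = -2 with algebraic multiplicity 2.
Eigenvector v = (3,1); generalized eigenvector w with (A-λI)w=v is (2,1).
General solution: e^(-2t)[c_1·v + c_2·(t·v + w)].
Applying x(0)=4, z(0)=-1 gives c_1=6, c_2=-7.

x(t) = -21te^(-2t) + 4e^(-2t), z(t) = -7te^(-2t) - e^(-2t)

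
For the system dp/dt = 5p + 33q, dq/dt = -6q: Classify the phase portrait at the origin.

saddle

A = [[5,33],[0,-6]]; det(A-λI) = λ^2 + λ - 30.
λ = 5, -6: opposite signs.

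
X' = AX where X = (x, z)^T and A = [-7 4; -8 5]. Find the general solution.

x(t) = K_1e^(-3t) - K_2e^(t), z(t) = K_1e^(-3t) - 2K_2e^(t)

Coefficient matrix A = [[-7, 4], [-8, 5]].
Characteristic polynomial det(A - λI) = λ^2 + 2λ - 3 = 0.
Eigenvalues λ = -3, 1.
For λ=-3: (A-λI) row 1 is [-4, 4], so an eigenvector is (1, 1).
For λ=1: (A-λI) row 1 is [-8, 4], so an eigenvector is (-1, -2).
General solution: K_1e^(-3t)(1,1) + K_2e^(t)(-1,-2).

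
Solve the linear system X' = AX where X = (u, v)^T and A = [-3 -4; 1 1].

u(t) = -2c_1e^(-t) - 2c_2te^(-t) - 3c_2e^(-t), v(t) = c_1e^(-t) + c_2te^(-t) + 2c_2e^(-t)

Coefficient matrix A = [[-3, -4], [1, 1]].
Characteristic polynomial det(A - λI) = λ^2 + 2λ + 1 = 0.
Single eigenvalue λ = -1 with algebraic multiplicity 2.
Eigenvector v = (-2,1); generalized eigenvector w with (A-λI)w=v is (-3,2).
General solution: e^(-t)[c_1·v + c_2·(t·v + w)].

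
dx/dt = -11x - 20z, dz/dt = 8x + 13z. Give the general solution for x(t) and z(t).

Coefficient matrix A = [[-11, -20], [8, 13]].
Characteristic polynomial det(A - λI) = λ^2 - 2λ + 17 = 0.
Eigenvalues λ = 1 ± 4i (complex conjugate pair).
For λ=1+4i: an eigenvector is (2,-1) - i(-1,1) = (2 + i, -1 - i).
A real fundamental pair from Re and Im of e^((1+4i)t)v: X_1 = e^(t)(cos(4t)·(2,-1) + sin(4t)·(-1,1)), X_2 = e^(t)(sin(4t)·(2,-1) - cos(4t)·(-1,1)).
General solution: C_1X_1 + C_2X_2.

x(t) = -C_1e^(t)sin(4t) + 2C_1e^(t)cos(4t) + 2C_2e^(t)sin(4t) + C_2e^(t)cos(4t), z(t) = C_1e^(t)sin(4t) - C_1e^(t)cos(4t) - C_2e^(t)sin(4t) - C_2e^(t)cos(4t)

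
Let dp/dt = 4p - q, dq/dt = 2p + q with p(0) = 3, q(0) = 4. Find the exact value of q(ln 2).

A = [[4,-1],[2,1]]; eigenvalues λ = 3, 2.
Eigenvectors: (-1,-1) for λ=3, (-1,-2) for λ=2.
From the initial condition, c_1 = -2, c_2 = -1.
q(ln 2) = (-2)(2^3)(-1) + (-1)(2^2)(-2) = 24.

24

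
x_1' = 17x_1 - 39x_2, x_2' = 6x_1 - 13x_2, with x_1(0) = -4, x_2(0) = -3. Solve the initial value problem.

Coefficient matrix A = [[17, -39], [6, -13]].
Characteristic polynomial det(A - λI) = λ^2 - 4λ + 13 = 0.
Eigenvalues λ = 2 ± 3i (complex conjugate pair).
For λ=2+3i: an eigenvector is (2,1) - i(-3,-1) = (2 + 3i, 1 + i).
A real fundamental pair from Re and Im of e^((2+3i)t)v: X_1 = e^(2t)(cos(3t)·(2,1) + sin(3t)·(-3,-1)), X_2 = e^(2t)(sin(3t)·(2,1) - cos(3t)·(-3,-1)).
General solution: K_1X_1 + K_2X_2.
Applying x_1(0)=-4, x_2(0)=-3 gives K_1=-5, K_2=2.

x_1(t) = 19e^(2t)sin(3t) - 4e^(2t)cos(3t), x_2(t) = 7e^(2t)sin(3t) - 3e^(2t)cos(3t)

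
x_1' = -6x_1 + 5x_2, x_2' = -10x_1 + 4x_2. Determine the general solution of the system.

Coefficient matrix A = [[-6, 5], [-10, 4]].
Characteristic polynomial det(A - λI) = λ^2 + 2λ + 26 = 0.
Eigenvalues λ = -1 ± 5i (complex conjugate pair).
For λ=-1+5i: an eigenvector is (1,1) - i(0,-1) = (1, 1 + i).
A real fundamental pair from Re and Im of e^((-1+5i)t)v: X_1 = e^(-t)(cos(5t)·(1,1) + sin(5t)·(0,-1)), X_2 = e^(-t)(sin(5t)·(1,1) - cos(5t)·(0,-1)).
General solution: C_1X_1 + C_2X_2.

x_1(t) = C_1e^(-t)cos(5t) + C_2e^(-t)sin(5t), x_2(t) = -C_1e^(-t)sin(5t) + C_1e^(-t)cos(5t) + C_2e^(-t)sin(5t) + C_2e^(-t)cos(5t)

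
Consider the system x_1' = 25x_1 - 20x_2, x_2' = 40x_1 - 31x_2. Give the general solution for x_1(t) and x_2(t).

x_1(t) = 2C_1e^(-3t)sin(4t) + C_1e^(-3t)cos(4t) + C_2e^(-3t)sin(4t) - 2C_2e^(-3t)cos(4t), x_2(t) = 3C_1e^(-3t)sin(4t) + C_1e^(-3t)cos(4t) + C_2e^(-3t)sin(4t) - 3C_2e^(-3t)cos(4t)

Coefficient matrix A = [[25, -20], [40, -31]].
Characteristic polynomial det(A - λI) = λ^2 + 6λ + 25 = 0.
Eigenvalues λ = -3 ± 4i (complex conjugate pair).
For λ=-3+4i: an eigenvector is (1,1) - i(2,3) = (1 - 2i, 1 - 3i).
A real fundamental pair from Re and Im of e^((-3+4i)t)v: X_1 = e^(-3t)(cos(4t)·(1,1) + sin(4t)·(2,3)), X_2 = e^(-3t)(sin(4t)·(1,1) - cos(4t)·(2,3)).
General solution: C_1X_1 + C_2X_2.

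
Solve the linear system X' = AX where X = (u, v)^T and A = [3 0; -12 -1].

Coefficient matrix A = [[3, 0], [-12, -1]].
Characteristic polynomial det(A - λI) = λ^2 - 2λ - 3 = 0.
Eigenvalues λ = -1, 3.
For λ=-1: (A-λI) row 1 is [4, 0], so an eigenvector is (0, -1).
For λ=3: (A-λI) row 2 is [-12, -4], so an eigenvector is (1, -3).
General solution: C_1e^(-t)(0,-1) + C_2e^(3t)(1,-3).

u(t) = C_2e^(3t), v(t) = -C_1e^(-t) - 3C_2e^(3t)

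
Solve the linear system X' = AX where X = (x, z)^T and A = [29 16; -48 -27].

x(t) = -c_1e^(-3t) - 2c_2e^(5t), z(t) = 2c_1e^(-3t) + 3c_2e^(5t)

Coefficient matrix A = [[29, 16], [-48, -27]].
Characteristic polynomial det(A - λI) = λ^2 - 2λ - 15 = 0.
Eigenvalues λ = -3, 5.
For λ=-3: (A-λI) row 1 is [32, 16], so an eigenvector is (-1, 2).
For λ=5: (A-λI) row 1 is [24, 16], so an eigenvector is (-2, 3).
General solution: c_1e^(-3t)(-1,2) + c_2e^(5t)(-2,3).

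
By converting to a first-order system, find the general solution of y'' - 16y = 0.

Let x_1 = y, x_2 = y'. Then x_1' = x_2 and x_2' = 16x_1.
A = [[0,1],[16,0]]; det(A-λI) = λ^2 - 16.
Eigenvalues λ = -4, 4 with eigenvectors (1,-4), (1,4).

y(t) = C_1e^(-4t) + C_2e^(4t)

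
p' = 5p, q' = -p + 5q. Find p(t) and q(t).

Coefficient matrix A = [[5, 0], [-1, 5]].
Characteristic polynomial det(A - λI) = λ^2 - 10λ + 25 = 0.
Single eigenvalue λ = 5 with algebraic multiplicity 2.
Eigenvector v = (0,1); generalized eigenvector w with (A-λI)w=v is (-1,1).
General solution: e^(5t)[c_1·v + c_2·(t·v + w)].

p(t) = -c_2e^(5t), q(t) = c_1e^(5t) + c_2te^(5t) + c_2e^(5t)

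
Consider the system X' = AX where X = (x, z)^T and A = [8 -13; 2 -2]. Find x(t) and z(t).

x(t) = 2K_1e^(3t)sin(t) + 3K_1e^(3t)cos(t) + 3K_2e^(3t)sin(t) - 2K_2e^(3t)cos(t), z(t) = K_1e^(3t)sin(t) + K_1e^(3t)cos(t) + K_2e^(3t)sin(t) - K_2e^(3t)cos(t)

Coefficient matrix A = [[8, -13], [2, -2]].
Characteristic polynomial det(A - λI) = λ^2 - 6λ + 10 = 0.
Eigenvalues λ = 3 ± i (complex conjugate pair).
For λ=3+i: an eigenvector is (3,1) - i(2,1) = (3 - 2i, 1 - i).
A real fundamental pair from Re and Im of e^((3+i)t)v: X_1 = e^(3t)(cos(t)·(3,1) + sin(t)·(2,1)), X_2 = e^(3t)(sin(t)·(3,1) - cos(t)·(2,1)).
General solution: K_1X_1 + K_2X_2.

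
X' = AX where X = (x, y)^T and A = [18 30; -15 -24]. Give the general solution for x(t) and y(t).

x(t) = K_1e^(-3t)sin(3t) + 3K_1e^(-3t)cos(3t) + 3K_2e^(-3t)sin(3t) - K_2e^(-3t)cos(3t), y(t) = -K_1e^(-3t)sin(3t) - 2K_1e^(-3t)cos(3t) - 2K_2e^(-3t)sin(3t) + K_2e^(-3t)cos(3t)

Coefficient matrix A = [[18, 30], [-15, -24]].
Characteristic polynomial det(A - λI) = λ^2 + 6λ + 18 = 0.
Eigenvalues λ = -3 ± 3i (complex conjugate pair).
For λ=-3+3i: an eigenvector is (3,-2) - i(1,-1) = (3 - i, -2 + i).
A real fundamental pair from Re and Im of e^((-3+3i)t)v: X_1 = e^(-3t)(cos(3t)·(3,-2) + sin(3t)·(1,-1)), X_2 = e^(-3t)(sin(3t)·(3,-2) - cos(3t)·(1,-1)).
General solution: K_1X_1 + K_2X_2.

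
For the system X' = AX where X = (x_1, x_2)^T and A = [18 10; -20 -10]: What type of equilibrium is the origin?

unstable spiral

A = [[18,10],[-20,-10]]; det(A-λI) = λ^2 - 8λ + 20.
λ = 4 ± 2i: positive real part.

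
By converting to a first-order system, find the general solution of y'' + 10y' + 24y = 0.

Let x_1 = y, x_2 = y'. Then x_1' = x_2 and x_2' = -24x_1 - 10x_2.
A = [[0,1],[-24,-10]]; det(A-λI) = λ^2 + 10λ + 24.
Eigenvalues λ = -4, -6 with eigenvectors (1,-4), (1,-6).

y(t) = C_1e^(-4t) + C_2e^(-6t)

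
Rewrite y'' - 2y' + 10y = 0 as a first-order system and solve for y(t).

y(t) = K_1e^(t)cos(3t) + K_2e^(t)sin(3t)

Let x_1 = y, x_2 = y'. Then x_1' = x_2 and x_2' = -10x_1 + 2x_2.
A = [[0,1],[-10,2]]; det(A-λI) = λ^2 - 2λ + 10.
Eigenvalues λ = 1 ± 3i.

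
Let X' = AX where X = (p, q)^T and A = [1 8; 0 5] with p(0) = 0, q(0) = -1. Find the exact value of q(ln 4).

-1024

A = [[1,8],[0,5]]; eigenvalues λ = 1, 5.
Eigenvectors: (-1,0) for λ=1, (-2,-1) for λ=5.
From the initial condition, c_1 = -2, c_2 = 1.
q(ln 4) = (-2)(4^1)(0) + (1)(4^5)(-1) = -1024.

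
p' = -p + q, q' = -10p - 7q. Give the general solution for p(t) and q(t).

Coefficient matrix A = [[-1, 1], [-10, -7]].
Characteristic polynomial det(A - λI) = λ^2 + 8λ + 17 = 0.
Eigenvalues λ = -4 ± i (complex conjugate pair).
For λ=-4+i: an eigenvector is (-1,3) - i(0,1) = (-1, 3 - i).
A real fundamental pair from Re and Im of e^((-4+i)t)v: X_1 = e^(-4t)(cos(t)·(-1,3) + sin(t)·(0,1)), X_2 = e^(-4t)(sin(t)·(-1,3) - cos(t)·(0,1)).
General solution: C_1X_1 + C_2X_2.

p(t) = -C_1e^(-4t)cos(t) - C_2e^(-4t)sin(t), q(t) = C_1e^(-4t)sin(t) + 3C_1e^(-4t)cos(t) + 3C_2e^(-4t)sin(t) - C_2e^(-4t)cos(t)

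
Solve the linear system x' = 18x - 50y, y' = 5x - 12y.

x(t) = 3K_1e^(3t)sin(5t) + K_1e^(3t)cos(5t) + K_2e^(3t)sin(5t) - 3K_2e^(3t)cos(5t), y(t) = K_1e^(3t)sin(5t) - K_2e^(3t)cos(5t)

Coefficient matrix A = [[18, -50], [5, -12]].
Characteristic polynomial det(A - λI) = λ^2 - 6λ + 34 = 0.
Eigenvalues λ = 3 ± 5i (complex conjugate pair).
For λ=3+5i: an eigenvector is (1,0) - i(3,1) = (1 - 3i, 0 - i).
A real fundamental pair from Re and Im of e^((3+5i)t)v: X_1 = e^(3t)(cos(5t)·(1,0) + sin(5t)·(3,1)), X_2 = e^(3t)(sin(5t)·(1,0) - cos(5t)·(3,1)).
General solution: K_1X_1 + K_2X_2.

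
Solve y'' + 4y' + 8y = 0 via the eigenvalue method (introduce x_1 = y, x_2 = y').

Let x_1 = y, x_2 = y'. Then x_1' = x_2 and x_2' = -8x_1 - 4x_2.
A = [[0,1],[-8,-4]]; det(A-λI) = λ^2 + 4λ + 8.
Eigenvalues λ = -2 ± 2i.

y(t) = c_1e^(-2t)cos(2t) + c_2e^(-2t)sin(2t)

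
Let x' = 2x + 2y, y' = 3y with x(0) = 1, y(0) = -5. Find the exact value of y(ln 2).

A = [[2,2],[0,3]]; eigenvalues λ = 2, 3.
Eigenvectors: (-1,0) for λ=2, (-2,-1) for λ=3.
From the initial condition, c_1 = -11, c_2 = 5.
y(ln 2) = (-11)(2^2)(0) + (5)(2^3)(-1) = -40.

-40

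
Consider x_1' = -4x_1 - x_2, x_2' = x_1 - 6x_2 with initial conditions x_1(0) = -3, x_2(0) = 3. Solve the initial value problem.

x_1(t) = -6te^(-5t) - 3e^(-5t), x_2(t) = -6te^(-5t) + 3e^(-5t)

Coefficient matrix A = [[-4, -1], [1, -6]].
Characteristic polynomial det(A - λI) = λ^2 + 10λ + 25 = 0.
Single eigenvalue λ = -5 with algebraic multiplicity 2.
Eigenvector v = (1,1); generalized eigenvector w with (A-λI)w=v is (-1,-2).
General solution: e^(-5t)[C_1·v + C_2·(t·v + w)].
Applying x_1(0)=-3, x_2(0)=3 gives C_1=-9, C_2=-6.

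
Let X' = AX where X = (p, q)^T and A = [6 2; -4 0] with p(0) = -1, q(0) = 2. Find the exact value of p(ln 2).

-4

A = [[6,2],[-4,0]]; eigenvalues λ = 2, 4.
Eigenvectors: (-1,2) for λ=2, (-1,1) for λ=4.
From the initial condition, c_1 = 1, c_2 = 0.
p(ln 2) = (1)(2^2)(-1) + (0)(2^4)(-1) = -4.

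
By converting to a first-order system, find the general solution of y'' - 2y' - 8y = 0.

Let x_1 = y, x_2 = y'. Then x_1' = x_2 and x_2' = 8x_1 + 2x_2.
A = [[0,1],[8,2]]; det(A-λI) = λ^2 - 2λ - 8.
Eigenvalues λ = -2, 4 with eigenvectors (1,-2), (1,4).

y(t) = c_1e^(-2t) + c_2e^(4t)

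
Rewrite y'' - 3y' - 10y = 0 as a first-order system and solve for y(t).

Let x_1 = y, x_2 = y'. Then x_1' = x_2 and x_2' = 10x_1 + 3x_2.
A = [[0,1],[10,3]]; det(A-λI) = λ^2 - 3λ - 10.
Eigenvalues λ = 5, -2 with eigenvectors (1,5), (1,-2).

y(t) = c_1e^(5t) + c_2e^(-2t)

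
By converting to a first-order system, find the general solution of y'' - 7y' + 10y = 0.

y(t) = C_1e^(5t) + C_2e^(2t)

Let x_1 = y, x_2 = y'. Then x_1' = x_2 and x_2' = -10x_1 + 7x_2.
A = [[0,1],[-10,7]]; det(A-λI) = λ^2 - 7λ + 10.
Eigenvalues λ = 5, 2 with eigenvectors (1,5), (1,2).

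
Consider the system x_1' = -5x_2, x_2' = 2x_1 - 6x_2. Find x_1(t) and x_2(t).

x_1(t) = -2c_1e^(-3t)sin(t) + c_1e^(-3t)cos(t) + c_2e^(-3t)sin(t) + 2c_2e^(-3t)cos(t), x_2(t) = -c_1e^(-3t)sin(t) + c_1e^(-3t)cos(t) + c_2e^(-3t)sin(t) + c_2e^(-3t)cos(t)

Coefficient matrix A = [[0, -5], [2, -6]].
Characteristic polynomial det(A - λI) = λ^2 + 6λ + 10 = 0.
Eigenvalues λ = -3 ± i (complex conjugate pair).
For λ=-3+i: an eigenvector is (1,1) - i(-2,-1) = (1 + 2i, 1 + i).
A real fundamental pair from Re and Im of e^((-3+i)t)v: X_1 = e^(-3t)(cos(t)·(1,1) + sin(t)·(-2,-1)), X_2 = e^(-3t)(sin(t)·(1,1) - cos(t)·(-2,-1)).
General solution: c_1X_1 + c_2X_2.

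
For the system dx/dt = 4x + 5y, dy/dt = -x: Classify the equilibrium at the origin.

unstable spiral

A = [[4,5],[-1,0]]; det(A-λI) = λ^2 - 4λ + 5.
λ = 2 ± i: positive real part.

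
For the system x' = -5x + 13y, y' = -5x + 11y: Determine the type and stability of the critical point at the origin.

A = [[-5,13],[-5,11]]; det(A-λI) = λ^2 - 6λ + 10.
λ = 3 ± i: positive real part.

unstable spiral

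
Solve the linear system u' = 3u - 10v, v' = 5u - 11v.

u(t) = 3K_1e^(-4t)sin(t) - K_1e^(-4t)cos(t) - K_2e^(-4t)sin(t) - 3K_2e^(-4t)cos(t), v(t) = 2K_1e^(-4t)sin(t) - K_1e^(-4t)cos(t) - K_2e^(-4t)sin(t) - 2K_2e^(-4t)cos(t)

Coefficient matrix A = [[3, -10], [5, -11]].
Characteristic polynomial det(A - λI) = λ^2 + 8λ + 17 = 0.
Eigenvalues λ = -4 ± i (complex conjugate pair).
For λ=-4+i: an eigenvector is (-1,-1) - i(3,2) = (-1 - 3i, -1 - 2i).
A real fundamental pair from Re and Im of e^((-4+i)t)v: X_1 = e^(-4t)(cos(t)·(-1,-1) + sin(t)·(3,2)), X_2 = e^(-4t)(sin(t)·(-1,-1) - cos(t)·(3,2)).
General solution: K_1X_1 + K_2X_2.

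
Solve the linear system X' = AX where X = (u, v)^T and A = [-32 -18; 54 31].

u(t) = c_1e^(4t) + 2c_2e^(-5t), v(t) = -2c_1e^(4t) - 3c_2e^(-5t)

Coefficient matrix A = [[-32, -18], [54, 31]].
Characteristic polynomial det(A - λI) = λ^2 + λ - 20 = 0.
Eigenvalues λ = 4, -5.
For λ=4: (A-λI) row 1 is [-36, -18], so an eigenvector is (1, -2).
For λ=-5: (A-λI) row 1 is [-27, -18], so an eigenvector is (2, -3).
General solution: c_1e^(4t)(1,-2) + c_2e^(-5t)(2,-3).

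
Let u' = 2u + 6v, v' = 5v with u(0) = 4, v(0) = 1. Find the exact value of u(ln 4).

A = [[2,6],[0,5]]; eigenvalues λ = 5, 2.
Eigenvectors: (-2,-1) for λ=5, (1,0) for λ=2.
From the initial condition, c_1 = -1, c_2 = 2.
u(ln 4) = (-1)(4^5)(-2) + (2)(4^2)(1) = 2080.

2080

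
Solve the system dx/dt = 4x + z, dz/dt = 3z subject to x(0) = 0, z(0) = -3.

x(t) = -3e^(4t) + 3e^(3t), z(t) = -3e^(3t)

Coefficient matrix A = [[4, 1], [0, 3]].
Characteristic polynomial det(A - λI) = λ^2 - 7λ + 12 = 0.
Eigenvalues λ = 3, 4.
For λ=3: (A-λI) row 1 is [1, 1], so an eigenvector is (-1, 1).
For λ=4: (A-λI) row 1 is [0, 1], so an eigenvector is (-1, 0).
General solution: K_1e^(3t)(-1,1) + K_2e^(4t)(-1,0).
Applying x(0)=0, z(0)=-3 gives K_1=-3, K_2=3.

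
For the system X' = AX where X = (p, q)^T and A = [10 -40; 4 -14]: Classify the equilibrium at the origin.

A = [[10,-40],[4,-14]]; det(A-λI) = λ^2 + 4λ + 20.
λ = -2 ± 4i: negative real part.

stable spiral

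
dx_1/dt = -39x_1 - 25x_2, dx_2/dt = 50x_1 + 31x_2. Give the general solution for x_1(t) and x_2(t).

Coefficient matrix A = [[-39, -25], [50, 31]].
Characteristic polynomial det(A - λI) = λ^2 + 8λ + 41 = 0.
Eigenvalues λ = -4 ± 5i (complex conjugate pair).
For λ=-4+5i: an eigenvector is (-2,3) - i(-1,1) = (-2 + i, 3 - i).
A real fundamental pair from Re and Im of e^((-4+5i)t)v: X_1 = e^(-4t)(cos(5t)·(-2,3) + sin(5t)·(-1,1)), X_2 = e^(-4t)(sin(5t)·(-2,3) - cos(5t)·(-1,1)).
General solution: c_1X_1 + c_2X_2.

x_1(t) = -c_1e^(-4t)sin(5t) - 2c_1e^(-4t)cos(5t) - 2c_2e^(-4t)sin(5t) + c_2e^(-4t)cos(5t), x_2(t) = c_1e^(-4t)sin(5t) + 3c_1e^(-4t)cos(5t) + 3c_2e^(-4t)sin(5t) - c_2e^(-4t)cos(5t)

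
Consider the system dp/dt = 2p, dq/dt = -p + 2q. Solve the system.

Coefficient matrix A = [[2, 0], [-1, 2]].
Characteristic polynomial det(A - λI) = λ^2 - 4λ + 4 = 0.
Single eigenvalue λ = 2 with algebraic multiplicity 2.
Eigenvector v = (0,-1); generalized eigenvector w with (A-λI)w=v is (1,3).
General solution: e^(2t)[K_1·v + K_2·(t·v + w)].

p(t) = K_2e^(2t), q(t) = -K_1e^(2t) - K_2te^(2t) + 3K_2e^(2t)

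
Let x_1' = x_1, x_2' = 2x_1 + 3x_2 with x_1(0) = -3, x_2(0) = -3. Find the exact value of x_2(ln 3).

-153

A = [[1,0],[2,3]]; eigenvalues λ = 3, 1.
Eigenvectors: (0,-1) for λ=3, (-1,1) for λ=1.
From the initial condition, c_1 = 6, c_2 = 3.
x_2(ln 3) = (6)(3^3)(-1) + (3)(3^1)(1) = -153.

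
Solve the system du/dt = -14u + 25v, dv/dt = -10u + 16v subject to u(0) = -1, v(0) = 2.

u(t) = 13e^(t)sin(5t) - e^(t)cos(5t), v(t) = 8e^(t)sin(5t) + 2e^(t)cos(5t)

Coefficient matrix A = [[-14, 25], [-10, 16]].
Characteristic polynomial det(A - λI) = λ^2 - 2λ + 26 = 0.
Eigenvalues λ = 1 ± 5i (complex conjugate pair).
For λ=1+5i: an eigenvector is (-2,-1) - i(1,1) = (-2 - i, -1 - i).
A real fundamental pair from Re and Im of e^((1+5i)t)v: X_1 = e^(t)(cos(5t)·(-2,-1) + sin(5t)·(1,1)), X_2 = e^(t)(sin(5t)·(-2,-1) - cos(5t)·(1,1)).
General solution: c_1X_1 + c_2X_2.
Applying u(0)=-1, v(0)=2 gives c_1=3, c_2=-5.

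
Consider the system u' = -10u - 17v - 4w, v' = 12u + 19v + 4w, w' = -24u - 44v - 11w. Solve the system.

Coefficient matrix A = [[-10, -17, -4], [12, 19, 4], [-24, -44, -11]].
det(A - λI) = 0 gives eigenvalues λ = -1, 2, -3.
For λ=-1: eigenvector (1,-1,2).
For λ=2: eigenvector (-3,4,-8).
For λ=-3: eigenvector (2,-2,5).
General solution: K_1e^(-t)(1,-1,2) + K_2e^(2t)(-3,4,-8) + K_3e^(-3t)(2,-2,5).

u(t) = K_1e^(-t) - 3K_2e^(2t) + 2K_3e^(-3t), v(t) = -K_1e^(-t) + 4K_2e^(2t) - 2K_3e^(-3t), w(t) = 2K_1e^(-t) - 8K_2e^(2t) + 5K_3e^(-3t)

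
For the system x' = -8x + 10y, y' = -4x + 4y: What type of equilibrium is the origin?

stable spiral

A = [[-8,10],[-4,4]]; det(A-λI) = λ^2 + 4λ + 8.
λ = -2 ± 2i: negative real part.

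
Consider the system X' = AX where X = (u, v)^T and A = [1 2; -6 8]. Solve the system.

Coefficient matrix A = [[1, 2], [-6, 8]].
Characteristic polynomial det(A - λI) = λ^2 - 9λ + 20 = 0.
Eigenvalues λ = 4, 5.
For λ=4: (A-λI) row 1 is [-3, 2], so an eigenvector is (2, 3).
For λ=5: (A-λI) row 1 is [-4, 2], so an eigenvector is (1, 2).
General solution: K_1e^(4t)(2,3) + K_2e^(5t)(1,2).

u(t) = 2K_1e^(4t) + K_2e^(5t), v(t) = 3K_1e^(4t) + 2K_2e^(5t)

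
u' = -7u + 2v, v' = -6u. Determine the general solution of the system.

u(t) = 2K_1e^(-4t) - K_2e^(-3t), v(t) = 3K_1e^(-4t) - 2K_2e^(-3t)

Coefficient matrix A = [[-7, 2], [-6, 0]].
Characteristic polynomial det(A - λI) = λ^2 + 7λ + 12 = 0.
Eigenvalues λ = -4, -3.
For λ=-4: (A-λI) row 1 is [-3, 2], so an eigenvector is (2, 3).
For λ=-3: (A-λI) row 1 is [-4, 2], so an eigenvector is (-1, -2).
General solution: K_1e^(-4t)(2,3) + K_2e^(-3t)(-1,-2).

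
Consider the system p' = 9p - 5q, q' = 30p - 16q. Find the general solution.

p(t) = -c_1e^(-t) - c_2e^(-6t), q(t) = -2c_1e^(-t) - 3c_2e^(-6t)

Coefficient matrix A = [[9, -5], [30, -16]].
Characteristic polynomial det(A - λI) = λ^2 + 7λ + 6 = 0.
Eigenvalues λ = -1, -6.
For λ=-1: (A-λI) row 1 is [10, -5], so an eigenvector is (-1, -2).
For λ=-6: (A-λI) row 1 is [15, -5], so an eigenvector is (-1, -3).
General solution: c_1e^(-t)(-1,-2) + c_2e^(-6t)(-1,-3).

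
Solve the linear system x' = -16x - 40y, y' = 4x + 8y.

x(t) = -3K_1e^(-4t)sin(4t) + K_1e^(-4t)cos(4t) + K_2e^(-4t)sin(4t) + 3K_2e^(-4t)cos(4t), y(t) = K_1e^(-4t)sin(4t) - K_2e^(-4t)cos(4t)

Coefficient matrix A = [[-16, -40], [4, 8]].
Characteristic polynomial det(A - λI) = λ^2 + 8λ + 32 = 0.
Eigenvalues λ = -4 ± 4i (complex conjugate pair).
For λ=-4+4i: an eigenvector is (1,0) - i(-3,1) = (1 + 3i, 0 - i).
A real fundamental pair from Re and Im of e^((-4+4i)t)v: X_1 = e^(-4t)(cos(4t)·(1,0) + sin(4t)·(-3,1)), X_2 = e^(-4t)(sin(4t)·(1,0) - cos(4t)·(-3,1)).
General solution: K_1X_1 + K_2X_2.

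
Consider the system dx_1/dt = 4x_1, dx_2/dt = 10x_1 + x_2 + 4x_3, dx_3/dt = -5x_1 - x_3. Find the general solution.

x_1(t) = -C_3e^(4t), x_2(t) = -2C_1e^(-t) + C_2e^(t) - 2C_3e^(4t), x_3(t) = C_1e^(-t) + C_3e^(4t)

Coefficient matrix A = [[4, 0, 0], [10, 1, 4], [-5, 0, -1]].
det(A - λI) = 0 gives eigenvalues λ = -1, 1, 4.
For λ=-1: eigenvector (0,-2,1).
For λ=1: eigenvector (0,1,0).
For λ=4: eigenvector (-1,-2,1).
General solution: C_1e^(-t)(0,-2,1) + C_2e^(t)(0,1,0) + C_3e^(4t)(-1,-2,1).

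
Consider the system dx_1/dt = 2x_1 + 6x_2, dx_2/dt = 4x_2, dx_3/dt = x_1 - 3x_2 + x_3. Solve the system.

Coefficient matrix A = [[2, 6, 0], [0, 4, 0], [1, -3, 1]].
det(A - λI) = 0 gives eigenvalues λ = 1, 4, 2.
For λ=1: eigenvector (0,0,1).
For λ=4: eigenvector (3,1,0).
For λ=2: eigenvector (1,0,1).
General solution: K_1e^(t)(0,0,1) + K_2e^(4t)(3,1,0) + K_3e^(2t)(1,0,1).

x_1(t) = 3K_2e^(4t) + K_3e^(2t), x_2(t) = K_2e^(4t), x_3(t) = K_1e^(t) + K_3e^(2t)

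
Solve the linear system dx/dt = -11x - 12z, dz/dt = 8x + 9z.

Coefficient matrix A = [[-11, -12], [8, 9]].
Characteristic polynomial det(A - λI) = λ^2 + 2λ - 3 = 0.
Eigenvalues λ = -3, 1.
For λ=-3: (A-λI) row 1 is [-8, -12], so an eigenvector is (-3, 2).
For λ=1: (A-λI) row 1 is [-12, -12], so an eigenvector is (-1, 1).
General solution: C_1e^(-3t)(-3,2) + C_2e^(t)(-1,1).

x(t) = -3C_1e^(-3t) - C_2e^(t), z(t) = 2C_1e^(-3t) + C_2e^(t)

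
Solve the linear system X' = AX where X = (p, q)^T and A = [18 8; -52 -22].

Coefficient matrix A = [[18, 8], [-52, -22]].
Characteristic polynomial det(A - λI) = λ^2 + 4λ + 20 = 0.
Eigenvalues λ = -2 ± 4i (complex conjugate pair).
For λ=-2+4i: an eigenvector is (1,-2) - i(1,-3) = (1 - i, -2 + 3i).
A real fundamental pair from Re and Im of e^((-2+4i)t)v: X_1 = e^(-2t)(cos(4t)·(1,-2) + sin(4t)·(1,-3)), X_2 = e^(-2t)(sin(4t)·(1,-2) - cos(4t)·(1,-3)).
General solution: c_1X_1 + c_2X_2.

p(t) = c_1e^(-2t)sin(4t) + c_1e^(-2t)cos(4t) + c_2e^(-2t)sin(4t) - c_2e^(-2t)cos(4t), q(t) = -3c_1e^(-2t)sin(4t) - 2c_1e^(-2t)cos(4t) - 2c_2e^(-2t)sin(4t) + 3c_2e^(-2t)cos(4t)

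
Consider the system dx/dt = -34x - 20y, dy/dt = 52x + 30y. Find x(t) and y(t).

x(t) = -C_1e^(-2t)sin(4t) + 2C_1e^(-2t)cos(4t) + 2C_2e^(-2t)sin(4t) + C_2e^(-2t)cos(4t), y(t) = 2C_1e^(-2t)sin(4t) - 3C_1e^(-2t)cos(4t) - 3C_2e^(-2t)sin(4t) - 2C_2e^(-2t)cos(4t)

Coefficient matrix A = [[-34, -20], [52, 30]].
Characteristic polynomial det(A - λI) = λ^2 + 4λ + 20 = 0.
Eigenvalues λ = -2 ± 4i (complex conjugate pair).
For λ=-2+4i: an eigenvector is (2,-3) - i(-1,2) = (2 + i, -3 - 2i).
A real fundamental pair from Re and Im of e^((-2+4i)t)v: X_1 = e^(-2t)(cos(4t)·(2,-3) + sin(4t)·(-1,2)), X_2 = e^(-2t)(sin(4t)·(2,-3) - cos(4t)·(-1,2)).
General solution: C_1X_1 + C_2X_2.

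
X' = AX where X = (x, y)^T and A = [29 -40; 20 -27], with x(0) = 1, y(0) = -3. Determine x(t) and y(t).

Coefficient matrix A = [[29, -40], [20, -27]].
Characteristic polynomial det(A - λI) = λ^2 - 2λ + 17 = 0.
Eigenvalues λ = 1 ± 4i (complex conjugate pair).
For λ=1+4i: an eigenvector is (1,1) - i(-3,-2) = (1 + 3i, 1 + 2i).
A real fundamental pair from Re and Im of e^((1+4i)t)v: X_1 = e^(t)(cos(4t)·(1,1) + sin(4t)·(-3,-2)), X_2 = e^(t)(sin(4t)·(1,1) - cos(4t)·(-3,-2)).
General solution: C_1X_1 + C_2X_2.
Applying x(0)=1, y(0)=-3 gives C_1=-11, C_2=4.

x(t) = 37e^(t)sin(4t) + e^(t)cos(4t), y(t) = 26e^(t)sin(4t) - 3e^(t)cos(4t)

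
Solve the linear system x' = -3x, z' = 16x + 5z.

x(t) = -K_1e^(-3t), z(t) = 2K_1e^(-3t) - K_2e^(5t)

Coefficient matrix A = [[-3, 0], [16, 5]].
Characteristic polynomial det(A - λI) = λ^2 - 2λ - 15 = 0.
Eigenvalues λ = -3, 5.
For λ=-3: (A-λI) row 2 is [16, 8], so an eigenvector is (-1, 2).
For λ=5: (A-λI) row 1 is [-8, 0], so an eigenvector is (0, -1).
General solution: K_1e^(-3t)(-1,2) + K_2e^(5t)(0,-1).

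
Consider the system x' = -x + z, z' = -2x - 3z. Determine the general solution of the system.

Coefficient matrix A = [[-1, 1], [-2, -3]].
Characteristic polynomial det(A - λI) = λ^2 + 4λ + 5 = 0.
Eigenvalues λ = -2 ± i (complex conjugate pair).
For λ=-2+i: an eigenvector is (0,-1) - i(-1,1) = (0 + i, -1 - i).
A real fundamental pair from Re and Im of e^((-2+i)t)v: X_1 = e^(-2t)(cos(t)·(0,-1) + sin(t)·(-1,1)), X_2 = e^(-2t)(sin(t)·(0,-1) - cos(t)·(-1,1)).
General solution: c_1X_1 + c_2X_2.

x(t) = -c_1e^(-2t)sin(t) + c_2e^(-2t)cos(t), z(t) = c_1e^(-2t)sin(t) - c_1e^(-2t)cos(t) - c_2e^(-2t)sin(t) - c_2e^(-2t)cos(t)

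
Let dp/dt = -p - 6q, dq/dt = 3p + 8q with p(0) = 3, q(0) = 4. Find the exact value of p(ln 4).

-11040

A = [[-1,-6],[3,8]]; eigenvalues λ = 2, 5.
Eigenvectors: (2,-1) for λ=2, (1,-1) for λ=5.
From the initial condition, c_1 = 7, c_2 = -11.
p(ln 4) = (7)(4^2)(2) + (-11)(4^5)(1) = -11040.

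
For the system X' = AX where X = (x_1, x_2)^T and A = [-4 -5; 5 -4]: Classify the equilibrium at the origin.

stable spiral

A = [[-4,-5],[5,-4]]; det(A-λI) = λ^2 + 8λ + 41.
λ = -4 ± 5i: negative real part.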